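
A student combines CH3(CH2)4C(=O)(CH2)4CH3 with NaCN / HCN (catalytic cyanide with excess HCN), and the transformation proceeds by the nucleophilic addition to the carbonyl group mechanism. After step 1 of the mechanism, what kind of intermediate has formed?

tetrahedral alkoxide intermediate

Step 1: A lone pair / filled orbital on CN⁻ attacks the electrophilic carbonyl carbon; the π(C=O) electrons shift onto oxygen, producing a tetrahedral alkoxide intermediate.
After step 1 the species present is a tetrahedral alkoxide intermediate.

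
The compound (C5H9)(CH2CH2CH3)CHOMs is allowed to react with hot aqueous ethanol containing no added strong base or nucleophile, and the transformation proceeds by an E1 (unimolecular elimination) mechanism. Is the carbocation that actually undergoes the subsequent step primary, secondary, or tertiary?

Step 1: Unassisted departure of MsO⁻ (taking the C–O bonding pair) generates a secondary carbocation.
Step 2: A hydride (H with its bonding pair) migrates from the adjacent cyclopentyl carbon to the cationic centre — a 1,2-hydride shift — upgrading the secondary cation to a tertiary one.
The cation rearranges from secondary to tertiary via a 1,2-hydride shift from the adjacent cyclopentyl carbon; the tertiary cation is what reacts next.

tertiary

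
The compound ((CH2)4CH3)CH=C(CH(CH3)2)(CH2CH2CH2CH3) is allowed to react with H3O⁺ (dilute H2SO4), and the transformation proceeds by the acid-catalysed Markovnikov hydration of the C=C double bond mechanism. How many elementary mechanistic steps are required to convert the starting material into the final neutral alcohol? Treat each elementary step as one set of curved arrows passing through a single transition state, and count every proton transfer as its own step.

Step 1: Electrophilic addition begins with the π(C=C) electrons forming a bond to the proton of H3O⁺. Following Markovnikov's rule, the resulting cation is tertiary. H2O is released.
(No 1,2-shift: no single shift to an adjacent carbon would give a more stable cation.)
Step 2: Nucleophilic capture of the cation by H2O produces the protonated alcohol (an oxonium ion).
Step 3: Proton transfer from the O–H of the oxonium ion to H2O completes the catalytic cycle and yields the alcohol.
Total: 3 elementary steps.

3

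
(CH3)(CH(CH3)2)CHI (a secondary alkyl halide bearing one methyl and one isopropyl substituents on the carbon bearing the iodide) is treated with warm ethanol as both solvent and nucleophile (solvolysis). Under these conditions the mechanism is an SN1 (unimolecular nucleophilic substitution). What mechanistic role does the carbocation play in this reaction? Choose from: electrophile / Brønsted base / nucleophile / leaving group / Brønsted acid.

electrophile

Step 3: A lone pair on the oxygen of CH3CH2OH attacks the carbocation, forming a new C–O σ-bond and an oxonium ion.
The carbocation accepts an electron pair into an empty or π* orbital — it is the electrophile.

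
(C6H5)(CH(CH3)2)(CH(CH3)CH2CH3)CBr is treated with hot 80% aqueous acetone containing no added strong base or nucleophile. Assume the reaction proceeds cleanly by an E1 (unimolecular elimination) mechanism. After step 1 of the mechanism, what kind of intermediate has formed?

tertiary carbocation

Step 1: Rate-determining heterolysis of the C–Br bond gives Br⁻ and a tertiary carbocation.
After step 1 the species present is a tertiary carbocation.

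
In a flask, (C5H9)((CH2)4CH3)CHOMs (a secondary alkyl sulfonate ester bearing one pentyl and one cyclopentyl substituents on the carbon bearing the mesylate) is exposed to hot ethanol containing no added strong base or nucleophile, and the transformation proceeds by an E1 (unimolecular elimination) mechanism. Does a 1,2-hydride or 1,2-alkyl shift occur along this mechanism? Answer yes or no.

yes

The first-formed carbocation is secondary.
The adjacent cyclopentyl carbon already bears 2 other carbon substituents and has a hydrogen to migrate; after a 1,2-hydride shift from that carbon the positive charge sits on a tertiary centre.
Tertiary is more stable than secondary, so the shift occurs.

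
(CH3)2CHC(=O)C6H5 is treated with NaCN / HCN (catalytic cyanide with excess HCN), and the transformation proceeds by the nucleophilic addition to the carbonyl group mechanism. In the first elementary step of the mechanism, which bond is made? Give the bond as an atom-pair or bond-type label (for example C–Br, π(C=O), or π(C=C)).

C–C

Step 1: CN⁻ attacks the sp² carbonyl carbon; the C=O π bond breaks and the electrons end up as a lone pair on the alkoxide oxygen of the tetrahedral intermediate.
The bond formed in this step is the C–C bond.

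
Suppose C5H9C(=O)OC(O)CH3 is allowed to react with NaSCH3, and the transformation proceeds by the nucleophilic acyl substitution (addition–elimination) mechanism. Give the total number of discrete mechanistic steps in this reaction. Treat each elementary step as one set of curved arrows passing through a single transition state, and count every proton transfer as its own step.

Step 1: CH3S⁻ adds to the carbonyl carbon; the C=O π electrons shift onto oxygen and a tetrahedral alkoxide intermediate forms.
Step 2: Elimination step: re-formation of the carbonyl π bond drives out CH3CO2⁻, giving the new acyl compound.
Total: 2 elementary steps.

2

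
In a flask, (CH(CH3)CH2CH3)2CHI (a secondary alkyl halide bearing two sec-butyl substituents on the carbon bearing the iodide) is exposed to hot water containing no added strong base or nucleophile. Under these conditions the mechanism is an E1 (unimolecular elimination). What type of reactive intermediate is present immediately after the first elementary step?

secondary carbocation

Step 1: Rate-determining heterolysis of the C–I bond gives I⁻ and a secondary carbocation.
After step 1 the species present is a secondary carbocation.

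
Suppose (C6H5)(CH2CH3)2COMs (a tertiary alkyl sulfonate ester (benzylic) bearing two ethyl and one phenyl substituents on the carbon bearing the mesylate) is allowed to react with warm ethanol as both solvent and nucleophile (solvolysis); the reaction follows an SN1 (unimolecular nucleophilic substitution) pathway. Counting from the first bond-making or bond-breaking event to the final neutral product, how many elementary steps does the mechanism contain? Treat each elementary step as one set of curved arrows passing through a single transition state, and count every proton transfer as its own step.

Step 1: Ionisation: the C–O σ-bond cleaves heterolytically; both bonding electrons depart with MsO⁻, leaving a tertiary carbocation at the α-carbon.
(No 1,2-shift: no single shift to an adjacent carbon would give a more stable cation.)
Step 2: A lone pair on the oxygen of CH3CH2OH attacks the carbocation, forming a new C–O σ-bond and an oxonium ion.
Step 3: A second solvent molecule removes the proton on oxygen, giving the neutral ether product.
Total: 3 elementary steps.

3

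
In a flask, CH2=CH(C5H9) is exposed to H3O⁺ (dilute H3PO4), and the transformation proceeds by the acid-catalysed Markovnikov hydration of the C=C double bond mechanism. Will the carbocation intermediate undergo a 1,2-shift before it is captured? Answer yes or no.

The first-formed carbocation is secondary.
The adjacent cyclopentyl carbon already bears 2 other carbon substituents and has a hydrogen to migrate; after a 1,2-hydride shift from that carbon the positive charge sits on a tertiary centre.
Tertiary is more stable than secondary, so the shift occurs.

yes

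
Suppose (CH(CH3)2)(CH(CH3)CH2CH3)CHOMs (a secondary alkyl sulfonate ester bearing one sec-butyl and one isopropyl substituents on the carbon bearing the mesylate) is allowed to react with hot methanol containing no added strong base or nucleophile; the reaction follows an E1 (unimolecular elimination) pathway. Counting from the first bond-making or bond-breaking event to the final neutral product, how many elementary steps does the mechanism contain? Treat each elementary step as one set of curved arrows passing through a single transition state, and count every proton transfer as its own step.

3

Step 1: Rate-determining heterolysis of the C–O bond gives MsO⁻ and a secondary carbocation.
Step 2: Carbocation rearrangement: a 1,2-hydride shift from the adjacent sec-butyl carbon converts the initially-formed secondary cation into the more stable tertiary cation.
Step 3: Loss of a β-proton to a methanol molecule of the solvent: the C–H bonding pair collapses toward the cationic carbon to form the C=C π bond, yielding the alkene.
Total: 3 elementary steps.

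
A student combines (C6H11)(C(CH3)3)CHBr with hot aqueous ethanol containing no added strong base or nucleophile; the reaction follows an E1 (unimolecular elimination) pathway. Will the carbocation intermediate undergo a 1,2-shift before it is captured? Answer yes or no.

The first-formed carbocation is secondary.
The adjacent cyclohexyl carbon already bears 2 other carbon substituents and has a hydrogen to migrate; after a 1,2-hydride shift from that carbon the positive charge sits on a tertiary centre.
Tertiary is more stable than secondary, so the shift occurs.

yes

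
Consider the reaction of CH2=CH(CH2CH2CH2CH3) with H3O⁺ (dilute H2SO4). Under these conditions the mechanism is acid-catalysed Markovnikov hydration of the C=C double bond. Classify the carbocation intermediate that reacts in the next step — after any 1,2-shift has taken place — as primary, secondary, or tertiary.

secondary

Step 1: Electrophilic addition begins with the π(C=C) electrons forming a bond to the proton of H3O⁺. Following Markovnikov's rule, the resulting cation is secondary. H2O is released.
No single 1,2-shift to an adjacent carbon would give a more-substituted cation, so no rearrangement occurs.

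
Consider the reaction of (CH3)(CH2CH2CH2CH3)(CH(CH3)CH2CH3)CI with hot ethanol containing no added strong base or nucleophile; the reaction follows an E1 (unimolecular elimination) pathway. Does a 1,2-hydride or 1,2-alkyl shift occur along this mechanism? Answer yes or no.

no

The first-formed carbocation is tertiary.
No single 1,2-shift to an adjacent carbon would produce a more-substituted cation than the one already present, so no rearrangement occurs.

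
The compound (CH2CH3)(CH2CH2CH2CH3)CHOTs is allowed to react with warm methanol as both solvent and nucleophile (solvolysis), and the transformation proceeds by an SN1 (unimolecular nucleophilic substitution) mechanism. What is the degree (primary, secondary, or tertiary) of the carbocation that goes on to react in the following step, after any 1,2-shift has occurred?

secondary

Step 1: The C–O bond breaks with both electrons going to the tosylate; TsO⁻ leaves and a secondary carbocation remains.
No single 1,2-shift to an adjacent carbon would give a more-substituted cation, so no rearrangement occurs.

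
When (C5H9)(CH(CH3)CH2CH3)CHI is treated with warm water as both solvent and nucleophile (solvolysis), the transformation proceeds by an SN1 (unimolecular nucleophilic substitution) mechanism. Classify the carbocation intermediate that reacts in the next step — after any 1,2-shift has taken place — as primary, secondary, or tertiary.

Step 1: Ionisation: the C–I σ-bond cleaves heterolytically; both bonding electrons depart with I⁻, leaving a secondary carbocation at the α-carbon.
Step 2: Carbocation rearrangement: a 1,2-hydride shift from the adjacent cyclopentyl carbon converts the initially-formed secondary cation into the more stable tertiary cation.
The cation rearranges from secondary to tertiary via a 1,2-hydride shift from the adjacent cyclopentyl carbon; the tertiary cation is what reacts next.

tertiary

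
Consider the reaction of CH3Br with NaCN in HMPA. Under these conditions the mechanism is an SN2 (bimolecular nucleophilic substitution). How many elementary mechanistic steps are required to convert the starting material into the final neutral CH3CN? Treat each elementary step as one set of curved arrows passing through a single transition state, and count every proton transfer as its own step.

Step 1: Backside attack by CN⁻ on the carbon bearing the bromide: the new C–C bond forms as the C–Br bond breaks, with Walden inversion at carbon.
Total: 1 elementary step.

1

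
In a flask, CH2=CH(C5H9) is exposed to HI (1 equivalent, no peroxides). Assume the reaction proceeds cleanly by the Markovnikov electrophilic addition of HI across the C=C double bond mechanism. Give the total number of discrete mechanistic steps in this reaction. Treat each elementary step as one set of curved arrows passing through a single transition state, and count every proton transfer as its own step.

Step 1: Electrophilic addition begins with the π(C=C) electrons forming a bond to the proton of HI. Following Markovnikov's rule, the resulting cation is secondary. The H–I bond breaks heterolytically, releasing I⁻.
Step 2: Carbocation rearrangement: a 1,2-hydride shift from the adjacent cyclopentyl carbon converts the initially-formed secondary cation into the more stable tertiary cation.
Step 3: The I⁻ anion donates a lone pair to the carbocation, forming the new C–I σ-bond and giving the neutral alkyl halide.
Total: 3 elementary steps.

3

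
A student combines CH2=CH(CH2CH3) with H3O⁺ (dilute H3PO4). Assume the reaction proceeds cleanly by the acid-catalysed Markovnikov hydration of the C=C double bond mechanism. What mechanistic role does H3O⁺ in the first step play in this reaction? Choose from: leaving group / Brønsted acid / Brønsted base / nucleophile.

Step 1: The π electrons of the C=C bond attack a proton of H3O⁺; Markovnikov addition places the new C–H on the less-substituted alkene carbon, so the positive charge ends up on the more-substituted carbon — a secondary carbocation. H2O is released.
H3O⁺ in the first step donates a proton in a proton-transfer step — a Brønsted acid.

Brønsted acid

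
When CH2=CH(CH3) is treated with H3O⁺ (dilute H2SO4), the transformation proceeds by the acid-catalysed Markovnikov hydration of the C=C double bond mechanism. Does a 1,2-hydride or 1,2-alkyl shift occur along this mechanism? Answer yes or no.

no

The first-formed carbocation is secondary.
No single 1,2-shift to an adjacent carbon would produce a more-substituted cation than the one already present, so no rearrangement occurs.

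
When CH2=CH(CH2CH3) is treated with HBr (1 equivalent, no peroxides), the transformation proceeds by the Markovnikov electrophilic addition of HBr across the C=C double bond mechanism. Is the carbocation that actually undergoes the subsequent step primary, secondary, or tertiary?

secondary

Step 1: Protonation of the alkene by HBr: the π bond acts as the nucleophile and picks up H⁺, giving the more stable (Markovnikov) secondary carbocation. The H–Br bond breaks heterolytically, releasing Br⁻.
No single 1,2-shift to an adjacent carbon would give a more-substituted cation, so no rearrangement occurs.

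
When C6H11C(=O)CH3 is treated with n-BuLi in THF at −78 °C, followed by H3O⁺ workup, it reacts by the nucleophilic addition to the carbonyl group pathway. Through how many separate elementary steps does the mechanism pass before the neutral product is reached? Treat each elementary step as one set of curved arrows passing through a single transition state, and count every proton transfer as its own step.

Step 1: A lone pair / filled orbital on the carbanion-like carbon of n-BuLi attacks the electrophilic carbonyl carbon; the π(C=O) electrons shift onto oxygen, producing a tetrahedral alkoxide intermediate.
Step 2: On H3O⁺ workup the alkoxide oxygen is protonated, giving an alcohol.
Total: 2 elementary steps.

2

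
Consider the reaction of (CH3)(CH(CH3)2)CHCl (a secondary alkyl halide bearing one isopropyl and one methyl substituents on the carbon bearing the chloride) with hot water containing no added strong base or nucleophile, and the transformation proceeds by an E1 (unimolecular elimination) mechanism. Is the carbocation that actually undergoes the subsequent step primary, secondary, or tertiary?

tertiary

Step 1: Rate-determining heterolysis of the C–Cl bond gives Cl⁻ and a secondary carbocation.
Step 2: Carbocation rearrangement: a 1,2-hydride shift from the adjacent isopropyl carbon converts the initially-formed secondary cation into the more stable tertiary cation.
The cation rearranges from secondary to tertiary via a 1,2-hydride shift from the adjacent isopropyl carbon; the tertiary cation is what reacts next.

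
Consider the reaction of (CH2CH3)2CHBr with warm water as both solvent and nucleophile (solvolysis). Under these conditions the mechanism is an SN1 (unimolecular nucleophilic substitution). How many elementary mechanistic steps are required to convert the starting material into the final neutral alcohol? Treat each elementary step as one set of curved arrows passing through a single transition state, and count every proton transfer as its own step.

3

Step 1: Ionisation: the C–Br σ-bond cleaves heterolytically; both bonding electrons depart with Br⁻, leaving a secondary carbocation at the α-carbon.
(No 1,2-shift: no single shift to an adjacent carbon would give a more stable cation.)
Step 2: A lone pair on the oxygen of H2O attacks the carbocation, forming a new C–O σ-bond and an oxonium ion.
Step 3: Proton transfer from the O–H of the oxonium ion to a solvent molecule delivers the neutral alcohol.
Total: 3 elementary steps.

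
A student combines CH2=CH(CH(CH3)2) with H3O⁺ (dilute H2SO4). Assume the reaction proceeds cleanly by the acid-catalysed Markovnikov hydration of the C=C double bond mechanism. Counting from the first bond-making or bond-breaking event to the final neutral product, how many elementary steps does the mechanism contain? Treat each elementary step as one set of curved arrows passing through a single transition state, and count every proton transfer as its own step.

4

Step 1: Protonation of the alkene by H3O⁺: the π bond acts as the nucleophile and picks up H⁺, giving the more stable (Markovnikov) secondary carbocation. H2O is released.
Step 2: A 1,2-hydride shift from the adjacent isopropyl carbon moves the positive charge from the secondary centre to an adjacent carbon, generating a more stable tertiary carbocation.
Step 3: Nucleophilic capture of the cation by H2O produces the protonated alcohol (an oxonium ion).
Step 4: H2O removes a proton from the oxonium oxygen, regenerating H3O⁺ and giving the neutral alcohol.
Total: 4 elementary steps.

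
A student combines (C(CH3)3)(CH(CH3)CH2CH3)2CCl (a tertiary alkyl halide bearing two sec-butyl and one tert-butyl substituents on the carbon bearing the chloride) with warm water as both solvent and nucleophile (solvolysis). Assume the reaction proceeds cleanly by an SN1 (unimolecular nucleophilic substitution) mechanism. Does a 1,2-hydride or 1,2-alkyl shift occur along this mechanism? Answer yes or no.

The first-formed carbocation is tertiary.
No single 1,2-shift to an adjacent carbon would produce a more-substituted cation than the one already present, so no rearrangement occurs.

no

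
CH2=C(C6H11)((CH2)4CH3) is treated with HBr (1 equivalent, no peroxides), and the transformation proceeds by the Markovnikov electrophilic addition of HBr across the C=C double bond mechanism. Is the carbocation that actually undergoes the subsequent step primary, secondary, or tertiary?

tertiary

Step 1: Protonation of the alkene by HBr: the π bond acts as the nucleophile and picks up H⁺, giving the more stable (Markovnikov) tertiary carbocation. The H–Br bond breaks heterolytically, releasing Br⁻.
No single 1,2-shift to an adjacent carbon would give a more-substituted cation, so no rearrangement occurs.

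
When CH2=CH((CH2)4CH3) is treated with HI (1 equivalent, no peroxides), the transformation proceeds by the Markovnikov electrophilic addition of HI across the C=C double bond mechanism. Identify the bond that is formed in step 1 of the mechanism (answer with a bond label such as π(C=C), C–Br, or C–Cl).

Step 1: Electrophilic addition begins with the π(C=C) electrons forming a bond to the proton of HI. Following Markovnikov's rule, the resulting cation is secondary. The H–I bond breaks heterolytically, releasing I⁻.
The bond formed in this step is the C–H bond.

C–H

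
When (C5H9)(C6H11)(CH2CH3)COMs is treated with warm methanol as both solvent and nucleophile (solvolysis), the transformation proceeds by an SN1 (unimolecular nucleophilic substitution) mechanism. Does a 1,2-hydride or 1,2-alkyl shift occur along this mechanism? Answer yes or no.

no

The first-formed carbocation is tertiary.
No single 1,2-shift to an adjacent carbon would produce a more-substituted cation than the one already present, so no rearrangement occurs.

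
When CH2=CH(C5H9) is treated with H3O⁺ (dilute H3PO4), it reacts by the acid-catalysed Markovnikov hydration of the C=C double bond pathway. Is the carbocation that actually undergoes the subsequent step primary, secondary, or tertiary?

Step 1: Electrophilic addition begins with the π(C=C) electrons forming a bond to the proton of H3O⁺. Following Markovnikov's rule, the resulting cation is secondary. H2O is released.
Step 2: Carbocation rearrangement: a 1,2-hydride shift from the adjacent cyclopentyl carbon converts the initially-formed secondary cation into the more stable tertiary cation.
The cation rearranges from secondary to tertiary via a 1,2-hydride shift from the adjacent cyclopentyl carbon; the tertiary cation is what reacts next.

tertiary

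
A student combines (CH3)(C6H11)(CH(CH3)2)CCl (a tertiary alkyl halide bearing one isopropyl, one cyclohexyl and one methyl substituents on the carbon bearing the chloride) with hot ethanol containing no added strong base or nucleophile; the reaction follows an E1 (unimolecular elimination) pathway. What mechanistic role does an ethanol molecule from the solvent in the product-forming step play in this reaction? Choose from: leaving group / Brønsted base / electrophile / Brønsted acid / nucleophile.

Brønsted base

Step 2: Loss of a β-proton to an ethanol molecule of the solvent: the C–H bonding pair collapses toward the cationic carbon to form the C=C π bond, yielding the alkene.
An ethanol molecule from the solvent in the product-forming step accepts a proton in a proton-transfer step — a Brønsted base.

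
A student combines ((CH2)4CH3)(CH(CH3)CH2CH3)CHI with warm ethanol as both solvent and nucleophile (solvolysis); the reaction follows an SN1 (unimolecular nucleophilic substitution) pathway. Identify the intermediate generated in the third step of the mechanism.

Step 1: The C–I bond breaks with both electrons going to the iodide; I⁻ leaves and a secondary carbocation remains.
Step 2: A 1,2-hydride shift from the adjacent sec-butyl carbon moves the positive charge from the secondary centre to an adjacent carbon, generating a more stable tertiary carbocation.
Step 3: CH3CH2OH donates an oxygen lone pair into the empty p orbital of the cation, giving a protonated ether (an oxonium ion).
After step 3 the species present is an oxonium ion.

oxonium ion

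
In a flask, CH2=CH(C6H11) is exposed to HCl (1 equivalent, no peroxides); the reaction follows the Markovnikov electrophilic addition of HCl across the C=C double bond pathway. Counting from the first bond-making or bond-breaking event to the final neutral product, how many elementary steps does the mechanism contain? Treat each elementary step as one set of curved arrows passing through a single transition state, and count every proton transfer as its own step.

Step 1: Electrophilic addition begins with the π(C=C) electrons forming a bond to the proton of HCl. Following Markovnikov's rule, the resulting cation is secondary. The H–Cl bond breaks heterolytically, releasing Cl⁻.
Step 2: Carbocation rearrangement: a 1,2-hydride shift from the adjacent cyclohexyl carbon converts the initially-formed secondary cation into the more stable tertiary cation.
Step 3: Cl⁻ captures the cation: a lone pair on Cl⁻ fills the empty p orbital, producing the alkyl halide product.
Total: 3 elementary steps.

3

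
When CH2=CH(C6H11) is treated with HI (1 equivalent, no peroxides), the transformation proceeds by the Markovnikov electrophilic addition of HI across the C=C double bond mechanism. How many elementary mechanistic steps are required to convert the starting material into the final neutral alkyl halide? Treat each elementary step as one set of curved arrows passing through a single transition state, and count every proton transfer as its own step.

Step 1: Electrophilic addition begins with the π(C=C) electrons forming a bond to the proton of HI. Following Markovnikov's rule, the resulting cation is secondary. The H–I bond breaks heterolytically, releasing I⁻.
Step 2: Carbocation rearrangement: a 1,2-hydride shift from the adjacent cyclohexyl carbon converts the initially-formed secondary cation into the more stable tertiary cation.
Step 3: The I⁻ anion donates a lone pair to the carbocation, forming the new C–I σ-bond and giving the neutral alkyl halide.
Total: 3 elementary steps.

3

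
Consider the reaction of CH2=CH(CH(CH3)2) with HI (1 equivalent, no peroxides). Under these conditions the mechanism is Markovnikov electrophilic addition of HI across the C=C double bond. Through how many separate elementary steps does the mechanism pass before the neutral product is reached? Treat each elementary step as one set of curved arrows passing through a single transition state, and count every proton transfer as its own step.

3

Step 1: Protonation of the alkene by HI: the π bond acts as the nucleophile and picks up H⁺, giving the more stable (Markovnikov) secondary carbocation. The H–I bond breaks heterolytically, releasing I⁻.
Step 2: A 1,2-hydride shift from the adjacent isopropyl carbon moves the positive charge from the secondary centre to an adjacent carbon, generating a more stable tertiary carbocation.
Step 3: The I⁻ anion donates a lone pair to the carbocation, forming the new C–I σ-bond and giving the neutral alkyl halide.
Total: 3 elementary steps.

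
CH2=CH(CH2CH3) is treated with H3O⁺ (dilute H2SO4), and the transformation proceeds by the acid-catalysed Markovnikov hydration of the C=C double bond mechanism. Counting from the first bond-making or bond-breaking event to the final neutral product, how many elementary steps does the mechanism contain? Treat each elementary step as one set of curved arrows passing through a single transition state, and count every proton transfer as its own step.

Step 1: The π electrons of the C=C bond attack a proton of H3O⁺; Markovnikov addition places the new C–H on the less-substituted alkene carbon, so the positive charge ends up on the more-substituted carbon — a secondary carbocation. H2O is released.
(No 1,2-shift: no single shift to an adjacent carbon would give a more stable cation.)
Step 2: Water acts as the nucleophile: an oxygen lone pair bonds to the cationic carbon, giving an oxonium-ion intermediate.
Step 3: Deprotonation of the oxonium ion by a water molecule delivers the neutral alcohol and regenerates the acid catalyst.
Total: 3 elementary steps.

3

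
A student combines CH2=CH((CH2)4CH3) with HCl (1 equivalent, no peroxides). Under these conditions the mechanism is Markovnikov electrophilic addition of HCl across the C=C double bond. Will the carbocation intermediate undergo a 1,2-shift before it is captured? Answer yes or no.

The first-formed carbocation is secondary.
No single 1,2-shift to an adjacent carbon would produce a more-substituted cation than the one already present, so no rearrangement occurs.

no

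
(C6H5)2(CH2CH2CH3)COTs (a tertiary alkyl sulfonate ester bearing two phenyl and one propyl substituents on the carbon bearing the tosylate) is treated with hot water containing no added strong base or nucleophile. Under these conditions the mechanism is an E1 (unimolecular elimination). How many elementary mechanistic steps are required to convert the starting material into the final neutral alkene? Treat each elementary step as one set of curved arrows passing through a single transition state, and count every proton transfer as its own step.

Step 1: Unassisted departure of TsO⁻ (taking the C–O bonding pair) generates a tertiary carbocation.
(No 1,2-shift: no single shift to an adjacent carbon would give a more stable cation.)
Step 2: Loss of a β-proton to a water molecule of the solvent: the C–H bonding pair collapses toward the cationic carbon to form the C=C π bond, yielding the alkene.
Total: 2 elementary steps.

2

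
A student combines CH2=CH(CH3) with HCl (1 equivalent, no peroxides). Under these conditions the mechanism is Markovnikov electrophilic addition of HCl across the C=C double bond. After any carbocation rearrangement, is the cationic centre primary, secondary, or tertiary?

Step 1: Electrophilic addition begins with the π(C=C) electrons forming a bond to the proton of HCl. Following Markovnikov's rule, the resulting cation is secondary. The H–Cl bond breaks heterolytically, releasing Cl⁻.
No single 1,2-shift to an adjacent carbon would give a more-substituted cation, so no rearrangement occurs.

secondary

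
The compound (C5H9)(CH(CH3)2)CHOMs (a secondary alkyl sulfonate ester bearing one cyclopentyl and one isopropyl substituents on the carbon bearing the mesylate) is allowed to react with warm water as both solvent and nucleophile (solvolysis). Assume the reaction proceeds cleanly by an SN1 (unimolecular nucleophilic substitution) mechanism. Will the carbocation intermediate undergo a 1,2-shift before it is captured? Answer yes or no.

The first-formed carbocation is secondary.
The adjacent cyclopentyl carbon already bears 2 other carbon substituents and has a hydrogen to migrate; after a 1,2-hydride shift from that carbon the positive charge sits on a tertiary centre.
Tertiary is more stable than secondary, so the shift occurs.

yes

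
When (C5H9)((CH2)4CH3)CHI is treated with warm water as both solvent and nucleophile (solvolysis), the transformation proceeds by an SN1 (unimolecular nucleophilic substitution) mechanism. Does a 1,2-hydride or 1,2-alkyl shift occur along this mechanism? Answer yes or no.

yes

The first-formed carbocation is secondary.
The adjacent cyclopentyl carbon already bears 2 other carbon substituents and has a hydrogen to migrate; after a 1,2-hydride shift from that carbon the positive charge sits on a tertiary centre.
Tertiary is more stable than secondary, so the shift occurs.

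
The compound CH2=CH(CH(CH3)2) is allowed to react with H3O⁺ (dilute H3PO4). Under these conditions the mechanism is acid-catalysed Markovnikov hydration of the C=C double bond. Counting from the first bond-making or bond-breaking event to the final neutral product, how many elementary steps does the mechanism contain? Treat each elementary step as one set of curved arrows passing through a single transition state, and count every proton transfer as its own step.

4

Step 1: The π electrons of the C=C bond attack a proton of H3O⁺; Markovnikov addition places the new C–H on the less-substituted alkene carbon, so the positive charge ends up on the more-substituted carbon — a secondary carbocation. H2O is released.
Step 2: Carbocation rearrangement: a 1,2-hydride shift from the adjacent isopropyl carbon converts the initially-formed secondary cation into the more stable tertiary cation.
Step 3: Water acts as the nucleophile: an oxygen lone pair bonds to the cationic carbon, giving an oxonium-ion intermediate.
Step 4: H2O removes a proton from the oxonium oxygen, regenerating H3O⁺ and giving the neutral alcohol.
Total: 4 elementary steps.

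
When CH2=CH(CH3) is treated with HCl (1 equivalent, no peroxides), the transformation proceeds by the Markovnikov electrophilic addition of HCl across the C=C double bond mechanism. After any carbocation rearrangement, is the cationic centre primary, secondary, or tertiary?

secondary

Step 1: Electrophilic addition begins with the π(C=C) electrons forming a bond to the proton of HCl. Following Markovnikov's rule, the resulting cation is secondary. The H–Cl bond breaks heterolytically, releasing Cl⁻.
No single 1,2-shift to an adjacent carbon would give a more-substituted cation, so no rearrangement occurs.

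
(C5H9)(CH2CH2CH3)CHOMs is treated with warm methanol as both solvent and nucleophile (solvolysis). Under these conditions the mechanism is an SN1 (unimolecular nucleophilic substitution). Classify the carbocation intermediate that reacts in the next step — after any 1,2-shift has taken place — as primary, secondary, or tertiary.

Step 1: Unassisted departure of MsO⁻ (taking the C–O bonding pair) generates a secondary carbocation.
Step 2: A 1,2-hydride shift from the adjacent cyclopentyl carbon moves the positive charge from the secondary centre to an adjacent carbon, generating a more stable tertiary carbocation.
The cation rearranges from secondary to tertiary via a 1,2-hydride shift from the adjacent cyclopentyl carbon; the tertiary cation is what reacts next.

tertiary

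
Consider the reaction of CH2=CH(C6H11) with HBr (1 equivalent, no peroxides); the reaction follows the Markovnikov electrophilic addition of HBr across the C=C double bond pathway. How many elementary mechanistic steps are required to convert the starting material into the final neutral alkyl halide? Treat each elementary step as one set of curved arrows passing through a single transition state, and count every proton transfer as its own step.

3

Step 1: Protonation of the alkene by HBr: the π bond acts as the nucleophile and picks up H⁺, giving the more stable (Markovnikov) secondary carbocation. The H–Br bond breaks heterolytically, releasing Br⁻.
Step 2: A hydride (H with its bonding pair) migrates from the adjacent cyclohexyl carbon to the cationic centre — a 1,2-hydride shift — upgrading the secondary cation to a tertiary one.
Step 3: Nucleophilic attack by Br⁻ on the carbocation completes the addition, giving R–Br.
Total: 3 elementary steps.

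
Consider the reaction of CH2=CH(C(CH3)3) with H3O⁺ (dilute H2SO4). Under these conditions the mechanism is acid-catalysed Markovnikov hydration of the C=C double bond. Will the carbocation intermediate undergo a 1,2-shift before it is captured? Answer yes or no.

The first-formed carbocation is secondary.
The adjacent tert-butyl carbon has no hydrogen but bears methyl groups; migration of one methyl with its bonding pair (a 1,2-methyl shift) places the charge on a tertiary centre.
Tertiary is more stable than secondary, so the shift occurs.

yes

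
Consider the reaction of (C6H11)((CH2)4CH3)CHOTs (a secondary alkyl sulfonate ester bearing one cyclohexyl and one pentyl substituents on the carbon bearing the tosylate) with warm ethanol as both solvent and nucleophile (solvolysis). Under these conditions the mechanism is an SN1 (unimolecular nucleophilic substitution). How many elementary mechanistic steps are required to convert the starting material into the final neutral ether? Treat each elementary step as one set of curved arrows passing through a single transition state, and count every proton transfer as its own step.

Step 1: Unassisted departure of TsO⁻ (taking the C–O bonding pair) generates a secondary carbocation.
Step 2: A hydride (H with its bonding pair) migrates from the adjacent cyclohexyl carbon to the cationic centre — a 1,2-hydride shift — upgrading the secondary cation to a tertiary one.
Step 3: A lone pair on the oxygen of CH3CH2OH attacks the carbocation, forming a new C–O σ-bond and an oxonium ion.
Step 4: A second solvent molecule removes the proton on oxygen, giving the neutral ether product.
Total: 4 elementary steps.

4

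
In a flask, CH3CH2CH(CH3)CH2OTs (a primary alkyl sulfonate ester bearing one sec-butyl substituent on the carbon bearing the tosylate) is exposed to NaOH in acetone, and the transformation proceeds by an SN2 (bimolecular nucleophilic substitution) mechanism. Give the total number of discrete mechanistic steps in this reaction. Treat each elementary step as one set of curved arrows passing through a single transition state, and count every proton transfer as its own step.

Step 1: Backside attack by OH⁻ on the carbon bearing the tosylate: the new C–O bond forms as the C–O bond breaks, with Walden inversion at carbon.
Total: 1 elementary step.

1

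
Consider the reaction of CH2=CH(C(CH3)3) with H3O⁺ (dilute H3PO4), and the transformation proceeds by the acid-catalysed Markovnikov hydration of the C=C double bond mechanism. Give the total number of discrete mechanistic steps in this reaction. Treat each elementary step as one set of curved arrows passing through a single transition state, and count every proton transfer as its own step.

4

Step 1: Electrophilic addition begins with the π(C=C) electrons forming a bond to the proton of H3O⁺. Following Markovnikov's rule, the resulting cation is secondary. H2O is released.
Step 2: A 1,2-methyl shift from the adjacent tert-butyl carbon moves the positive charge from the secondary centre to an adjacent carbon, generating a more stable tertiary carbocation.
Step 3: A lone pair on the oxygen of H2O attacks the carbocation, forming a C–O bond and an oxonium ion (a protonated alcohol).
Step 4: Proton transfer from the O–H of the oxonium ion to H2O completes the catalytic cycle and yields the alcohol.
Total: 4 elementary steps.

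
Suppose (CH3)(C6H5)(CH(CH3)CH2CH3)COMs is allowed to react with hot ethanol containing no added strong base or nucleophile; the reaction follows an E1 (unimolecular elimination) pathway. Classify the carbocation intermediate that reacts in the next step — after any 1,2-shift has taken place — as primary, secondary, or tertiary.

Step 1: Unassisted departure of MsO⁻ (taking the C–O bonding pair) generates a tertiary carbocation.
No single 1,2-shift to an adjacent carbon would give a more-substituted cation, so no rearrangement occurs.

tertiary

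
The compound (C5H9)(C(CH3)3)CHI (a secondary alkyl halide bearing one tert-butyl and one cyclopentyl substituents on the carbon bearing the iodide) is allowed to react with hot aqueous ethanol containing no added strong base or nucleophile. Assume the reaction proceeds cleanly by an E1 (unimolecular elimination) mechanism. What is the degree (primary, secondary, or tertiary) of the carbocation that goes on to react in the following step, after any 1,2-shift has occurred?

tertiary

Step 1: Rate-determining heterolysis of the C–I bond gives I⁻ and a secondary carbocation.
Step 2: A hydride (H with its bonding pair) migrates from the adjacent cyclopentyl carbon to the cationic centre — a 1,2-hydride shift — upgrading the secondary cation to a tertiary one.
The cation rearranges from secondary to tertiary via a 1,2-hydride shift from the adjacent cyclopentyl carbon; the tertiary cation is what reacts next.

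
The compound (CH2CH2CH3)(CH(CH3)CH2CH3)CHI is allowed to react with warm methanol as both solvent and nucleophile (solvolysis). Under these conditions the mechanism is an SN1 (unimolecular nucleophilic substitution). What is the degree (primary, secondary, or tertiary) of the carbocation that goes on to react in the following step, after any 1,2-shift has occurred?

tertiary

Step 1: Rate-determining heterolysis of the C–I bond gives I⁻ and a secondary carbocation.
Step 2: A 1,2-hydride shift from the adjacent sec-butyl carbon moves the positive charge from the secondary centre to an adjacent carbon, generating a more stable tertiary carbocation.
The cation rearranges from secondary to tertiary via a 1,2-hydride shift from the adjacent sec-butyl carbon; the tertiary cation is what reacts next.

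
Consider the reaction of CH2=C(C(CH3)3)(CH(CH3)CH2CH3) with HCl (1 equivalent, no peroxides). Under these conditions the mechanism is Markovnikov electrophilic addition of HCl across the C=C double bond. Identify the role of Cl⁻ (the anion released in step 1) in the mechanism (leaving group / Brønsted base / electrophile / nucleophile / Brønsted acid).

Step 2: Nucleophilic attack by Cl⁻ on the carbocation completes the addition, giving R–Cl.
Cl⁻ (the anion released in step 1) donates an electron pair to form a new σ-bond to carbon — it is the nucleophile.

nucleophile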